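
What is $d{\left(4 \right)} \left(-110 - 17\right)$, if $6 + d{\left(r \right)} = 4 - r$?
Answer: $762$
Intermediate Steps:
$d{\left(r \right)} = -2 - r$ ($d{\left(r \right)} = -6 - \left(-4 + r\right) = -2 - r$)
$d{\left(4 \right)} \left(-110 - 17\right) = \left(-2 - 4\right) \left(-110 - 17\right) = - 6 \left(-110 - 17\right) = \left(-6\right) \left(-127\right) = 762$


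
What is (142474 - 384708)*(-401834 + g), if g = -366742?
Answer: 186175238784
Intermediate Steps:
(142474 - 384708)*(-401834 + g) = (142474 - 384708)*(-401834 - 366742) = -242234*(-768576) = 186175238784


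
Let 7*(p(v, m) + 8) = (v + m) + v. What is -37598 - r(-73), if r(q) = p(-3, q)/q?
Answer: -19212713/511 ≈ -37598.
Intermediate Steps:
p(v, m) = -8 + m/7 + 2*v/7 (p(v, m) = -8 + ((v + m) + v)/7 = -8 + ((m + v) + v)/7 = -8 + (m + 2*v)/7 = -8 + (m/7 + 2*v/7) = -8 + m/7 + 2*v/7)
r(q) = (-62/7 + q/7)/q (r(q) = (-8 + q/7 + (2/7)*(-3))/q = (-8 + q/7 - 6/7)/q = (-62/7 + q/7)/q)
-37598 - r(-73) = -37598 - (-62 - 73)/(7*(-73)) = -37598 - (-1)*(-135)/(7*73) = -37598 - 1*135/511 = -37598 - 135/511 = -19212713/511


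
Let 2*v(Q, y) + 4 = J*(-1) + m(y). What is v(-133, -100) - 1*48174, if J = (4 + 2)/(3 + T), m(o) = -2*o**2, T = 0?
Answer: -58177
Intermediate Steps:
J = 2 (J = (4 + 2)/(3 + 0) = 6/3 = 6*(1/3) = 2)
v(Q, y) = -3 - y**2 (v(Q, y) = -2 + (2*(-1) - 2*y**2)/2 = -2 + (-2 - 2*y**2)/2 = -2 + (-1 - y**2) = -3 - y**2)
v(-133, -100) - 1*48174 = (-3 - 1*(-100)**2) - 1*48174 = (-3 - 1*10000) - 48174 = (-3 - 10000) - 48174 = -10003 - 48174 = -58177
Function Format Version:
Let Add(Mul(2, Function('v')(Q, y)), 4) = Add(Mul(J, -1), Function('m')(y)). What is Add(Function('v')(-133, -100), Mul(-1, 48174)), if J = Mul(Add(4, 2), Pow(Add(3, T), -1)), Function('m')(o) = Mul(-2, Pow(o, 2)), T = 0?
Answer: -58177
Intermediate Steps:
J = 2 (J = Mul(Add(4, 2), Pow(Add(3, 0), -1)) = Mul(6, Pow(3, -1)) = Mul(6, Rational(1, 3)) = 2)
Function('v')(Q, y) = Add(-3, Mul(-1, Pow(y, 2))) (Function('v')(Q, y) = Add(-2, Mul(Rational(1, 2), Add(Mul(2, -1), Mul(-2, Pow(y, 2))))) = Add(-2, Mul(Rational(1, 2), Add(-2, Mul(-2, Pow(y, 2))))) = Add(-2, Add(-1, Mul(-1, Pow(y, 2)))) = Add(-3, Mul(-1, Pow(y, 2))))
Add(Function('v')(-133, -100), Mul(-1, 48174)) = Add(Add(-3, Mul(-1, Pow(-100, 2))), Mul(-1, 48174)) = Add(Add(-3, Mul(-1, 10000)), -48174) = Add(Add(-3, -10000), -48174) = Add(-10003, -48174) = -58177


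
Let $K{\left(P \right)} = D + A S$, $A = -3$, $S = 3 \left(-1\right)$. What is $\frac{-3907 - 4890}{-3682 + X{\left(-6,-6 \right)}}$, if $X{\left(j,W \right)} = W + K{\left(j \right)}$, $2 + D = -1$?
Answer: $\frac{8797}{3682} \approx 2.3892$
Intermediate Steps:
$S = -3$
$D = -3$ ($D = -2 - 1 = -3$)
$K{\left(P \right)} = 6$ ($K{\left(P \right)} = -3 - -9 = -3 + 9 = 6$)
$X{\left(j,W \right)} = 6 + W$ ($X{\left(j,W \right)} = W + 6 = 6 + W$)
$\frac{-3907 - 4890}{-3682 + X{\left(-6,-6 \right)}} = \frac{-3907 - 4890}{-3682 + \left(6 - 6\right)} = - \frac{8797}{-3682 + 0} = - \frac{8797}{-3682} = \left(-8797\right) \left(- \frac{1}{3682}\right) = \frac{8797}{3682}$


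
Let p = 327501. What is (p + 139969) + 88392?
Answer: 555862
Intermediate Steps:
(p + 139969) + 88392 = (327501 + 139969) + 88392 = 467470 + 88392 = 555862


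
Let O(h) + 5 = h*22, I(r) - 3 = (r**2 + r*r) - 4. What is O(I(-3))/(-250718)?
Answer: -369/250718 ≈ -0.0014718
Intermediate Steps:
I(r) = -1 + 2*r**2 (I(r) = 3 + ((r**2 + r*r) - 4) = 3 + ((r**2 + r**2) - 4) = 3 + (2*r**2 - 4) = 3 + (-4 + 2*r**2) = -1 + 2*r**2)
O(h) = -5 + 22*h (O(h) = -5 + h*22 = -5 + 22*h)
O(I(-3))/(-250718) = (-5 + 22*(-1 + 2*(-3)**2))/(-250718) = (-5 + 22*(-1 + 2*9))*(-1/250718) = (-5 + 22*(-1 + 18))*(-1/250718) = (-5 + 22*17)*(-1/250718) = (-5 + 374)*(-1/250718) = 369*(-1/250718) = -369/250718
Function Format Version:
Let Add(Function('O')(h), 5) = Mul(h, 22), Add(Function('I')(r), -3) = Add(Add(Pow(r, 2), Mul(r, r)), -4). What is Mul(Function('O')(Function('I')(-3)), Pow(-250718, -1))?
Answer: Rational(-369, 250718) ≈ -0.0014718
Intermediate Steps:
Function('I')(r) = Add(-1, Mul(2, Pow(r, 2))) (Function('I')(r) = Add(3, Add(Add(Pow(r, 2), Mul(r, r)), -4)) = Add(3, Add(Add(Pow(r, 2), Pow(r, 2)), -4)) = Add(3, Add(Mul(2, Pow(r, 2)), -4)) = Add(3, Add(-4, Mul(2, Pow(r, 2)))) = Add(-1, Mul(2, Pow(r, 2))))
Function('O')(h) = Add(-5, Mul(22, h)) (Function('O')(h) = Add(-5, Mul(h, 22)) = Add(-5, Mul(22, h)))
Mul(Function('O')(Function('I')(-3)), Pow(-250718, -1)) = Mul(Add(-5, Mul(22, Add(-1, Mul(2, Pow(-3, 2))))), Pow(-250718, -1)) = Mul(Add(-5, Mul(22, Add(-1, Mul(2, 9)))), Rational(-1, 250718)) = Mul(Add(-5, Mul(22, Add(-1, 18))), Rational(-1, 250718)) = Mul(Add(-5, Mul(22, 17)), Rational(-1, 250718)) = Mul(Add(-5, 374), Rational(-1, 250718)) = Mul(369, Rational(-1, 250718)) = Rational(-369, 250718)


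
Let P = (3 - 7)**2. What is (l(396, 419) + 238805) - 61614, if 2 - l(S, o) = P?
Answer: 177177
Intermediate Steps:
P = 16 (P = (-4)**2 = 16)
l(S, o) = -14 (l(S, o) = 2 - 1*16 = 2 - 16 = -14)
(l(396, 419) + 238805) - 61614 = (-14 + 238805) - 61614 = 238791 - 61614 = 177177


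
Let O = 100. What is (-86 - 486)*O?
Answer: -57200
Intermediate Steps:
(-86 - 486)*O = (-86 - 486)*100 = -572*100 = -57200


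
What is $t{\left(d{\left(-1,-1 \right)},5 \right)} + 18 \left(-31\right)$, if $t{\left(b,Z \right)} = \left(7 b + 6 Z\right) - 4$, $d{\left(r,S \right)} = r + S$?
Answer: $-546$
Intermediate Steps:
$d{\left(r,S \right)} = S + r$
$t{\left(b,Z \right)} = -4 + 6 Z + 7 b$ ($t{\left(b,Z \right)} = \left(6 Z + 7 b\right) - 4 = -4 + 6 Z + 7 b$)
$t{\left(d{\left(-1,-1 \right)},5 \right)} + 18 \left(-31\right) = \left(-4 + 6 \cdot 5 + 7 \left(-1 - 1\right)\right) + 18 \left(-31\right) = \left(-4 + 30 + 7 \left(-2\right)\right) - 558 = \left(-4 + 30 - 14\right) - 558 = 12 - 558 = -546$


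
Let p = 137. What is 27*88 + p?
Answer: 2513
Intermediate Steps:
27*88 + p = 27*88 + 137 = 2376 + 137 = 2513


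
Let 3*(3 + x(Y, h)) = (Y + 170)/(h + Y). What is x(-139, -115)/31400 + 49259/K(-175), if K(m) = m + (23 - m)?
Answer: 1178610187909/550316400 ≈ 2141.7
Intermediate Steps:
K(m) = 23
x(Y, h) = -3 + (170 + Y)/(3*(Y + h)) (x(Y, h) = -3 + ((Y + 170)/(h + Y))/3 = -3 + ((170 + Y)/(Y + h))/3 = -3 + (170 + Y)/(3*(Y + h)))
x(-139, -115)/31400 + 49259/K(-175) = ((170 - 9*(-115) - 8*(-139))/(3*(-139 - 115)))/31400 + 49259/23 = ((⅓)*(170 + 1035 + 1112)/(-254))*(1/31400) + 49259*(1/23) = ((⅓)*(-1/254)*2317)*(1/31400) + 49259/23 = -2317/762*1/31400 + 49259/23 = -2317/23926800 + 49259/23 = 1178610187909/550316400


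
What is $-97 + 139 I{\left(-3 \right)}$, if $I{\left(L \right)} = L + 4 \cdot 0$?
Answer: $-514$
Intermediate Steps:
$I{\left(L \right)} = L$ ($I{\left(L \right)} = L + 0 = L$)
$-97 + 139 I{\left(-3 \right)} = -97 + 139 \left(-3\right) = -97 - 417 = -514$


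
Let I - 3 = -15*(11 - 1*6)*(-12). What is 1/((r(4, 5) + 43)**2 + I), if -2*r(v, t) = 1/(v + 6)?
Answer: 400/1099081 ≈ 0.00036394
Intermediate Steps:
I = 903 (I = 3 - 15*(11 - 1*6)*(-12) = 3 - 15*(11 - 6)*(-12) = 3 - 15*5*(-12) = 3 - 75*(-12) = 3 + 900 = 903)
r(v, t) = -1/(2*(6 + v)) (r(v, t) = -1/(2*(v + 6)) = -1/(2*(6 + v)))
1/((r(4, 5) + 43)**2 + I) = 1/((-1/(12 + 2*4) + 43)**2 + 903) = 1/((-1/(12 + 8) + 43)**2 + 903) = 1/((-1/20 + 43)**2 + 903) = 1/((859/20)**2 + 903) = 1/(737881/400 + 903) = 1/(1099081/400) = 400/1099081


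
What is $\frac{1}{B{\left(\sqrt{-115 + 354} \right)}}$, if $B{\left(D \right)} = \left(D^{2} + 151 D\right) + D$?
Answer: $- \frac{1}{22865} + \frac{152 \sqrt{239}}{5464735} \approx 0.00038627$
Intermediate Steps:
$B{\left(D \right)} = D^{2} + 152 D$
$\frac{1}{B{\left(\sqrt{-115 + 354} \right)}} = \frac{1}{\sqrt{-115 + 354} \left(152 + \sqrt{-115 + 354}\right)} = \frac{1}{\sqrt{239} \left(152 + \sqrt{239}\right)} = \frac{\sqrt{239}}{239 \left(152 + \sqrt{239}\right)}$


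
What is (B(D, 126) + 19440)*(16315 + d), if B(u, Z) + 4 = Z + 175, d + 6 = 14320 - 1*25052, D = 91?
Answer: 110073249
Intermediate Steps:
d = -10738 (d = -6 + (14320 - 1*25052) = -6 + (14320 - 25052) = -6 - 10732 = -10738)
B(u, Z) = 171 + Z (B(u, Z) = -4 + (Z + 175) = -4 + (175 + Z) = 171 + Z)
(B(D, 126) + 19440)*(16315 + d) = ((171 + 126) + 19440)*(16315 - 10738) = (297 + 19440)*5577 = 19737*5577 = 110073249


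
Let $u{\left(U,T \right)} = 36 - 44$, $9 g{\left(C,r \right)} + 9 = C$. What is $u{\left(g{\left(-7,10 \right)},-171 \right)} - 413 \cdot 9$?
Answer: $-3725$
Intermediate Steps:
$g{\left(C,r \right)} = -1 + \frac{C}{9}$
$u{\left(U,T \right)} = -8$
$u{\left(g{\left(-7,10 \right)},-171 \right)} - 413 \cdot 9 = -8 - 413 \cdot 9 = -8 - 3717 = -3725$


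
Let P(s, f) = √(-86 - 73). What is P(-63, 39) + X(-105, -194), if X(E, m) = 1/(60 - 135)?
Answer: -1/75 + I*√159 ≈ -0.013333 + 12.61*I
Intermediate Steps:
X(E, m) = -1/75 (X(E, m) = 1/(-75) = -1/75)
P(s, f) = I*√159 (P(s, f) = √(-159) = I*√159)
P(-63, 39) + X(-105, -194) = I*√159 - 1/75 = -1/75 + I*√159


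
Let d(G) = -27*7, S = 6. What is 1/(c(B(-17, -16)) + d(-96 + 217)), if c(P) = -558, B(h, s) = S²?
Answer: -1/747 ≈ -0.0013387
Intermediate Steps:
B(h, s) = 36 (B(h, s) = 6² = 36)
d(G) = -189
1/(c(B(-17, -16)) + d(-96 + 217)) = 1/(-558 - 189) = 1/(-747) = -1/747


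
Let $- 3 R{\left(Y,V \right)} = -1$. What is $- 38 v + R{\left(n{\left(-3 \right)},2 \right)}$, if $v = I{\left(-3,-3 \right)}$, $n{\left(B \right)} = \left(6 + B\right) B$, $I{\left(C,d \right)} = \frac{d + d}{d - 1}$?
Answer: $- \frac{170}{3} \approx -56.667$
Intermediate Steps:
$I{\left(C,d \right)} = \frac{2 d}{-1 + d}$
$n{\left(B \right)} = B \left(6 + B\right)$
$v = \frac{3}{2}$ ($v = 2 \left(-3\right) \frac{1}{-1 - 3} = 2 \left(-3\right) \frac{1}{-4} = 2 \left(-3\right) \left(- \frac{1}{4}\right) = \frac{3}{2} \approx 1.5$)
$R{\left(Y,V \right)} = \frac{1}{3}$ ($R{\left(Y,V \right)} = \left(- \frac{1}{3}\right) \left(-1\right) = \frac{1}{3}$)
$- 38 v + R{\left(n{\left(-3 \right)},2 \right)} = \left(-38\right) \frac{3}{2} + \frac{1}{3} = -57 + \frac{1}{3} = - \frac{170}{3}$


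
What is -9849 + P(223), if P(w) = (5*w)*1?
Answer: -8734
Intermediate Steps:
P(w) = 5*w
-9849 + P(223) = -9849 + 5*223 = -9849 + 1115 = -8734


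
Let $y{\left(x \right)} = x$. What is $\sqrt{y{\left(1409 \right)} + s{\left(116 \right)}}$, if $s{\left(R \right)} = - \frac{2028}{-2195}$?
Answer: $\frac{\sqrt{6793048685}}{2195} \approx 37.549$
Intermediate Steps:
$s{\left(R \right)} = \frac{2028}{2195}$ ($s{\left(R \right)} = \left(-2028\right) \left(- \frac{1}{2195}\right) = \frac{2028}{2195}$)
$\sqrt{y{\left(1409 \right)} + s{\left(116 \right)}} = \sqrt{1409 + \frac{2028}{2195}} = \sqrt{\frac{3094783}{2195}} = \frac{\sqrt{6793048685}}{2195}$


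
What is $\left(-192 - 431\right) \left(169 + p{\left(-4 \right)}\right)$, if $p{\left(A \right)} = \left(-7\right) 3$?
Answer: $-92204$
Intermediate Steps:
$p{\left(A \right)} = -21$
$\left(-192 - 431\right) \left(169 + p{\left(-4 \right)}\right) = \left(-192 - 431\right) \left(169 - 21\right) = \left(-623\right) 148 = -92204$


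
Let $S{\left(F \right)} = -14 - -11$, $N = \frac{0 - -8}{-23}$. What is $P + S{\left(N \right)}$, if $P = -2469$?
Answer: $-2472$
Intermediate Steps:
$N = - \frac{8}{23}$ ($N = \left(0 + 8\right) \left(- \frac{1}{23}\right) = 8 \left(- \frac{1}{23}\right) = - \frac{8}{23} \approx -0.34783$)
$S{\left(F \right)} = -3$ ($S{\left(F \right)} = -14 + 11 = -3$)
$P + S{\left(N \right)} = -2469 - 3 = -2472$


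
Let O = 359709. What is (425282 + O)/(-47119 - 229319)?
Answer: -784991/276438 ≈ -2.8397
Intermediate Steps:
(425282 + O)/(-47119 - 229319) = (425282 + 359709)/(-47119 - 229319) = 784991/(-276438) = 784991*(-1/276438) = -784991/276438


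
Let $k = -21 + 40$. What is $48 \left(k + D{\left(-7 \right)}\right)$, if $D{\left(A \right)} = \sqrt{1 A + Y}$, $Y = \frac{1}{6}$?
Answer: $912 + 8 i \sqrt{246} \approx 912.0 + 125.48 i$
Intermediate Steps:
$k = 19$
$Y = \frac{1}{6} \approx 0.16667$
$D{\left(A \right)} = \sqrt{\frac{1}{6} + A}$ ($D{\left(A \right)} = \sqrt{1 A + \frac{1}{6}} = \sqrt{A + \frac{1}{6}} = \sqrt{\frac{1}{6} + A}$)
$48 \left(k + D{\left(-7 \right)}\right) = 48 \left(19 + \frac{\sqrt{6 + 36 \left(-7\right)}}{6}\right) = 48 \left(19 + \frac{\sqrt{6 - 252}}{6}\right) = 48 \left(19 + \frac{\sqrt{-246}}{6}\right) = 48 \left(19 + \frac{i \sqrt{246}}{6}\right) = 912 + 8 i \sqrt{246}$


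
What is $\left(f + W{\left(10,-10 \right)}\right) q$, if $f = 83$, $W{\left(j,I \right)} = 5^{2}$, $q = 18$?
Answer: $1944$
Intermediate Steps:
$W{\left(j,I \right)} = 25$
$\left(f + W{\left(10,-10 \right)}\right) q = \left(83 + 25\right) 18 = 108 \cdot 18 = 1944$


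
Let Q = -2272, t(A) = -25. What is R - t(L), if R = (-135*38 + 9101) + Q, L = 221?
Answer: 1724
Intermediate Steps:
R = 1699 (R = (-135*38 + 9101) - 2272 = (-5130 + 9101) - 2272 = 3971 - 2272 = 1699)
R - t(L) = 1699 - 1*(-25) = 1699 + 25 = 1724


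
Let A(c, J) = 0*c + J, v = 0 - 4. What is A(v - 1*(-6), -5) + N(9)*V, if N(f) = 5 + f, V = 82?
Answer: 1143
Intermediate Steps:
v = -4
A(c, J) = J (A(c, J) = 0 + J = J)
A(v - 1*(-6), -5) + N(9)*V = -5 + (5 + 9)*82 = -5 + 14*82 = -5 + 1148 = 1143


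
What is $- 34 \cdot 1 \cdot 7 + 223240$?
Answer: $223002$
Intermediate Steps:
$- 34 \cdot 1 \cdot 7 + 223240 = \left(-34\right) 7 + 223240 = -238 + 223240 = 223002$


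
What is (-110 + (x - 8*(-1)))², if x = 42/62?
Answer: 9865881/961 ≈ 10266.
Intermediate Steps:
x = 21/31 (x = 42*(1/62) = 21/31 ≈ 0.67742)
(-110 + (x - 8*(-1)))² = (-110 + (21/31 - 8*(-1)))² = (-110 + (21/31 - 1*(-8)))² = (-110 + (21/31 + 8))² = (-110 + 269/31)² = (-3141/31)² = 9865881/961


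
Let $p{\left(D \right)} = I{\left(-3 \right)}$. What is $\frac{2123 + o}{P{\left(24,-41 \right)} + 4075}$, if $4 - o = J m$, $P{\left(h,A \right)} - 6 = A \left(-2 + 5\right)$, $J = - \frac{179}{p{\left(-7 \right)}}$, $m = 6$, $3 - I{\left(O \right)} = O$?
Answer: $\frac{1153}{1979} \approx 0.58262$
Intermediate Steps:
$I{\left(O \right)} = 3 - O$
$p{\left(D \right)} = 6$ ($p{\left(D \right)} = 3 - -3 = 3 + 3 = 6$)
$J = - \frac{179}{6} \approx -29.833$
$P{\left(h,A \right)} = 6 + 3 A$ ($P{\left(h,A \right)} = 6 + A \left(-2 + 5\right) = 6 + A 3 = 6 + 3 A$)
$o = 183$ ($o = 4 - \left(- \frac{179}{6}\right) 6 = 4 - -179 = 4 + 179 = 183$)
$\frac{2123 + o}{P{\left(24,-41 \right)} + 4075} = \frac{2123 + 183}{\left(6 + 3 \left(-41\right)\right) + 4075} = \frac{2306}{\left(6 - 123\right) + 4075} = \frac{2306}{-117 + 4075} = \frac{2306}{3958} = 2306 \cdot \frac{1}{3958} = \frac{1153}{1979}$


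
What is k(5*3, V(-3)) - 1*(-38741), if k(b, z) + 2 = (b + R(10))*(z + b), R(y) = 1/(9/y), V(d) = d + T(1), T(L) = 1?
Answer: 350536/9 ≈ 38948.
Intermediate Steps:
V(d) = 1 + d (V(d) = d + 1 = 1 + d)
R(y) = y/9
k(b, z) = -2 + (10/9 + b)*(b + z) (k(b, z) = -2 + (b + (⅑)*10)*(z + b) = -2 + (b + 10/9)*(b + z) = -2 + (10/9 + b)*(b + z))
k(5*3, V(-3)) - 1*(-38741) = (-2 + (5*3)² + 10*(5*3)/9 + 10*(1 - 3)/9 + (5*3)*(1 - 3)) - 1*(-38741) = (-2 + 15² + (10/9)*15 + (10/9)*(-2) + 15*(-2)) + 38741 = (-2 + 225 + 50/3 - 20/9 - 30) + 38741 = 1867/9 + 38741 = 350536/9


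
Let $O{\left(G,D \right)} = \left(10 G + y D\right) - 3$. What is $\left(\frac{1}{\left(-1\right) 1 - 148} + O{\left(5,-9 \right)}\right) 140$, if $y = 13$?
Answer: $- \frac{1460340}{149} \approx -9800.9$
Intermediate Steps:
$O{\left(G,D \right)} = -3 + 10 G + 13 D$ ($O{\left(G,D \right)} = \left(10 G + 13 D\right) - 3 = -3 + 10 G + 13 D$)
$\left(\frac{1}{\left(-1\right) 1 - 148} + O{\left(5,-9 \right)}\right) 140 = \left(\frac{1}{\left(-1\right) 1 - 148} + \left(-3 + 10 \cdot 5 + 13 \left(-9\right)\right)\right) 140 = \left(\frac{1}{-1 - 148} - 70\right) 140 = \left(\frac{1}{-149} - 70\right) 140 = \left(- \frac{1}{149} - 70\right) 140 = \left(- \frac{10431}{149}\right) 140 = - \frac{1460340}{149}$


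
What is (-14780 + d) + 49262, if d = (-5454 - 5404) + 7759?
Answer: 31383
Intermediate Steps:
d = -3099 (d = -10858 + 7759 = -3099)
(-14780 + d) + 49262 = (-14780 - 3099) + 49262 = -17879 + 49262 = 31383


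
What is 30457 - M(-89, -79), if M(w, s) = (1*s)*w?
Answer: 23426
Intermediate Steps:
M(w, s) = s*w
30457 - M(-89, -79) = 30457 - (-79)*(-89) = 30457 - 1*7031 = 30457 - 7031 = 23426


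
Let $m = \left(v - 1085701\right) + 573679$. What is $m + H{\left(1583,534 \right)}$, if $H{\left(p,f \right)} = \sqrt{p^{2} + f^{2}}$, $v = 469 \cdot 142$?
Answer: $-445424 + \sqrt{2791045} \approx -4.4375 \cdot 10^{5}$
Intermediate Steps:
$v = 66598$
$H{\left(p,f \right)} = \sqrt{f^{2} + p^{2}}$
$m = -445424$ ($m = \left(66598 - 1085701\right) + 573679 = -1019103 + 573679 = -445424$)
$m + H{\left(1583,534 \right)} = -445424 + \sqrt{534^{2} + 1583^{2}} = -445424 + \sqrt{285156 + 2505889} = -445424 + \sqrt{2791045}$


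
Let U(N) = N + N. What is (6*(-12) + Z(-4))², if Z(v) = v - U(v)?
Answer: 4624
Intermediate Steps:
U(N) = 2*N
Z(v) = -v (Z(v) = v - 2*v = -v)
(6*(-12) + Z(-4))² = (6*(-12) - 1*(-4))² = (-72 + 4)² = (-68)² = 4624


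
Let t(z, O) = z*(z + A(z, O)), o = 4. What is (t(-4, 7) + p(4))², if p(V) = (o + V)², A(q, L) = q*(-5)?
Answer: 0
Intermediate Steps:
A(q, L) = -5*q
t(z, O) = -4*z² (t(z, O) = z*(z - 5*z) = z*(-4*z) = -4*z²)
p(V) = (4 + V)²
(t(-4, 7) + p(4))² = (-4*(-4)² + (4 + 4)²)² = (-4*16 + 8²)² = (-64 + 64)² = 0² = 0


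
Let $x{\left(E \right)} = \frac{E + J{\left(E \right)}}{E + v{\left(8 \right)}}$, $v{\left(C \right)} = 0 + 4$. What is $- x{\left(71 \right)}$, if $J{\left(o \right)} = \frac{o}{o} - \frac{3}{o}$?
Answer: $- \frac{1703}{1775} \approx -0.95944$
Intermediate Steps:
$v{\left(C \right)} = 4$
$J{\left(o \right)} = 1 - \frac{3}{o}$
$x{\left(E \right)} = \frac{E + \frac{-3 + E}{E}}{4 + E}$ ($x{\left(E \right)} = \frac{E + \frac{-3 + E}{E}}{E + 4} = \frac{E + \frac{-3 + E}{E}}{4 + E}$)
$- x{\left(71 \right)} = - \frac{-3 + 71 + 71^{2}}{71 \left(4 + 71\right)} = - \frac{-3 + 71 + 5041}{71 \cdot 75} = - \frac{5109}{71 \cdot 75} = \left(-1\right) \frac{1703}{1775} = - \frac{1703}{1775}$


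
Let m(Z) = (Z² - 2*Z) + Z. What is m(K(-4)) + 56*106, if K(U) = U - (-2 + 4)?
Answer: 5978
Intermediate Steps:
K(U) = -2 + U (K(U) = U - 1*2 = U - 2 = -2 + U)
m(Z) = Z² - Z
m(K(-4)) + 56*106 = (-2 - 4)*(-1 + (-2 - 4)) + 56*106 = -6*(-1 - 6) + 5936 = -6*(-7) + 5936 = 42 + 5936 = 5978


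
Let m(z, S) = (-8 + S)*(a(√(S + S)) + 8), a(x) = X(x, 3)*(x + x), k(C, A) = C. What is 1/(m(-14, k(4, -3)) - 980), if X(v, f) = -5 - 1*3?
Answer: -253/247844 - 8*√2/61961 ≈ -0.0012034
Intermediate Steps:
X(v, f) = -8 (X(v, f) = -5 - 3 = -8)
a(x) = -16*x (a(x) = -8*(x + x) = -16*x)
m(z, S) = (-8 + S)*(8 - 16*√2*√S) (m(z, S) = (-8 + S)*(-16*√(S + S) + 8) = (-8 + S)*(-16*√2*√S + 8) = (-8 + S)*(8 - 16*√2*√S))
1/(m(-14, k(4, -3)) - 980) = 1/((-64 + 8*4 - 16*√2*4^(3/2) + 128*√2*√4) - 980) = 1/((-64 + 32 - 16*√2*8 + 128*√2*2) - 980) = 1/((-64 + 32 - 128*√2 + 256*√2) - 980) = 1/((-32 + 128*√2) - 980) = 1/(-1012 + 128*√2)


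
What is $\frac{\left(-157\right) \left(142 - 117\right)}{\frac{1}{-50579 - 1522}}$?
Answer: $204496425$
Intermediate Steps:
$\frac{\left(-157\right) \left(142 - 117\right)}{\frac{1}{-50579 - 1522}} = \frac{\left(-157\right) 25}{\frac{1}{-52101}} = - \frac{3925}{- \frac{1}{52101}} = \left(-3925\right) \left(-52101\right) = 204496425$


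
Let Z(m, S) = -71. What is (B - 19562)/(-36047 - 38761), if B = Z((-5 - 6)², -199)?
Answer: 19633/74808 ≈ 0.26244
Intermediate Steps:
B = -71
(B - 19562)/(-36047 - 38761) = (-71 - 19562)/(-36047 - 38761) = -19633/(-74808) = -19633*(-1/74808) = 19633/74808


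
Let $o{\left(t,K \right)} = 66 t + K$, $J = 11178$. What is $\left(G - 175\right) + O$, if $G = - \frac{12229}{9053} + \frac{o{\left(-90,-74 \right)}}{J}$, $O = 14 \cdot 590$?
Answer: $\frac{408982929193}{50597217} \approx 8083.1$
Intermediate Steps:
$O = 8260$
$o{\left(t,K \right)} = K + 66 t$
$G = - \frac{95570252}{50597217}$ ($G = - \frac{12229}{9053} + \frac{-74 + 66 \left(-90\right)}{11178} = \left(-12229\right) \frac{1}{9053} + \left(-74 - 5940\right) \frac{1}{11178} = - \frac{12229}{9053} - \frac{3007}{5589} = - \frac{95570252}{50597217} \approx -1.8888$)
$\left(G - 175\right) + O = \left(- \frac{95570252}{50597217} - 175\right) + 8260 = - \frac{8950083227}{50597217} + 8260 = \frac{408982929193}{50597217}$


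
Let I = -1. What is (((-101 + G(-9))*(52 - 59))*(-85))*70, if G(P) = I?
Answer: -4248300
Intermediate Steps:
G(P) = -1
(((-101 + G(-9))*(52 - 59))*(-85))*70 = (((-101 - 1)*(52 - 59))*(-85))*70 = (-102*(-7)*(-85))*70 = (714*(-85))*70 = -60690*70 = -4248300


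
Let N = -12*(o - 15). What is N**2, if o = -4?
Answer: 51984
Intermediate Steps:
N = 228 (N = -12*(-4 - 15) = -12*(-19) = 228)
N**2 = 228**2 = 51984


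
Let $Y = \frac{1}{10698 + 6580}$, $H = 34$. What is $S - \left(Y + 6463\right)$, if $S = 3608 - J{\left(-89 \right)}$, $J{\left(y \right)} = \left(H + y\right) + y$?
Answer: $- \frac{46840659}{17278} \approx -2711.0$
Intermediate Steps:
$J{\left(y \right)} = 34 + 2 y$ ($J{\left(y \right)} = \left(34 + y\right) + y = 34 + 2 y$)
$Y = \frac{1}{17278} \approx 5.7877 \cdot 10^{-5}$
$S = 3752$ ($S = 3608 - \left(34 + 2 \left(-89\right)\right) = 3608 - \left(34 - 178\right) = 3608 - -144 = 3608 + 144 = 3752$)
$S - \left(Y + 6463\right) = 3752 - \left(\frac{1}{17278} + 6463\right) = 3752 - \frac{111667715}{17278} = - \frac{46840659}{17278}$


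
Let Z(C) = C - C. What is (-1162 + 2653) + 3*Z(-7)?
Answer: 1491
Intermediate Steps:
Z(C) = 0
(-1162 + 2653) + 3*Z(-7) = (-1162 + 2653) + 3*0 = 1491 + 0 = 1491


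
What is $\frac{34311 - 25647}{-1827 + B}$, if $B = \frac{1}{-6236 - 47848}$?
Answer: $- \frac{468583776}{98811469} \approx -4.7422$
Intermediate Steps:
$B = - \frac{1}{54084}$ ($B = \frac{1}{-54084} = - \frac{1}{54084} \approx -1.849 \cdot 10^{-5}$)
$\frac{34311 - 25647}{-1827 + B} = \frac{34311 - 25647}{-1827 - \frac{1}{54084}} = \frac{8664}{- \frac{98811469}{54084}} = 8664 \left(- \frac{54084}{98811469}\right) = - \frac{468583776}{98811469}$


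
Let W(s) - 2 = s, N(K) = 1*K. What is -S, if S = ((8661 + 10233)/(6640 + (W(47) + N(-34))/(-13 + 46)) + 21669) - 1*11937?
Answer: -711081774/73045 ≈ -9734.8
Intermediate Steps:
N(K) = K
W(s) = 2 + s
S = 711081774/73045 (S = ((8661 + 10233)/(6640 + ((2 + 47) - 34)/(-13 + 46)) + 21669) - 1*11937 = (18894/(6640 + (49 - 34)/33) + 21669) - 11937 = (18894/(6640 + 15*(1/33)) + 21669) - 11937 = (18894/(6640 + 5/11) + 21669) - 11937 = (18894/(73045/11) + 21669) - 11937 = (18894*(11/73045) + 21669) - 11937 = (207834/73045 + 21669) - 11937 = 1583019939/73045 - 11937 = 711081774/73045 ≈ 9734.8)
-S = -1*711081774/73045 = -711081774/73045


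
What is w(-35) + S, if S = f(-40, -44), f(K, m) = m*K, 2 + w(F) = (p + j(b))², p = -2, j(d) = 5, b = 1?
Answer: 1767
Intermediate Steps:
w(F) = 7 (w(F) = -2 + (-2 + 5)² = -2 + 3² = -2 + 9 = 7)
f(K, m) = K*m
S = 1760 (S = -40*(-44) = 1760)
w(-35) + S = 7 + 1760 = 1767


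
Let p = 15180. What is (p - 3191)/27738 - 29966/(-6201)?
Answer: 100615633/19111482 ≈ 5.2647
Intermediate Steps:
(p - 3191)/27738 - 29966/(-6201) = (15180 - 3191)/27738 - 29966/(-6201) = 11989*(1/27738) - 29966*(-1/6201) = 11989/27738 + 29966/6201 = 100615633/19111482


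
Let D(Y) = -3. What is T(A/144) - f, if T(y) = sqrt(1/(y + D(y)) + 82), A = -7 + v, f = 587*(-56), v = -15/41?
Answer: 32872 + sqrt(6625747354)/9007 ≈ 32881.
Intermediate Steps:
v = -15/41 (v = -15*1/41 = -15/41 ≈ -0.36585)
f = -32872
A = -302/41 (A = -7 - 15/41 = -302/41 ≈ -7.3659)
T(y) = sqrt(82 + 1/(-3 + y)) (T(y) = sqrt(1/(y - 3) + 82) = sqrt(1/(-3 + y) + 82) = sqrt(82 + 1/(-3 + y)))
T(A/144) - f = sqrt((-245 + 82*(-302/41/144))/(-3 - 302/41/144)) - 1*(-32872) = sqrt((-245 + 82*(-302/41*1/144))/(-3 - 302/41*1/144)) + 32872 = sqrt((-245 + 82*(-151/2952))/(-3 - 151/2952)) + 32872 = sqrt((-245 - 151/36)/(-9007/2952)) + 32872 = sqrt(-2952/9007*(-8971/36)) + 32872 = sqrt(735622/9007) + 32872 = sqrt(6625747354)/9007 + 32872 = 32872 + sqrt(6625747354)/9007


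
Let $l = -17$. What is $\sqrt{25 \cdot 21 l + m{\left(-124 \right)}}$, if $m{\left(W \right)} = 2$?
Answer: $i \sqrt{8923} \approx 94.462 i$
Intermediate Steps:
$\sqrt{25 \cdot 21 l + m{\left(-124 \right)}} = \sqrt{25 \cdot 21 \left(-17\right) + 2} = \sqrt{525 \left(-17\right) + 2} = \sqrt{-8925 + 2} = \sqrt{-8923} = i \sqrt{8923}$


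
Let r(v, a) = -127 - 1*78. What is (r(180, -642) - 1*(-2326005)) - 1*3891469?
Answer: -1565669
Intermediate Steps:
r(v, a) = -205 (r(v, a) = -127 - 78 = -205)
(r(180, -642) - 1*(-2326005)) - 1*3891469 = (-205 - 1*(-2326005)) - 1*3891469 = (-205 + 2326005) - 3891469 = 2325800 - 3891469 = -1565669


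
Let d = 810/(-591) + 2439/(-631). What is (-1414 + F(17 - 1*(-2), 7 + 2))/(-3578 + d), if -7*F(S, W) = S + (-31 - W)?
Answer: 175397177/445421299 ≈ 0.39378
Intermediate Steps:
d = -650853/124307 (d = 810*(-1/591) + 2439*(-1/631) = -270/197 - 2439/631 = -650853/124307 ≈ -5.2359)
F(S, W) = 31/7 - S/7 + W/7 (F(S, W) = -(S + (-31 - W))/7 = -(-31 + S - W)/7 = 31/7 - S/7 + W/7)
(-1414 + F(17 - 1*(-2), 7 + 2))/(-3578 + d) = (-1414 + (31/7 - (17 - 1*(-2))/7 + (7 + 2)/7))/(-3578 - 650853/124307) = (-1414 + (31/7 - (17 + 2)/7 + (⅐)*9))/(-445421299/124307) = (-1414 + (31/7 - ⅐*19 + 9/7))*(-124307/445421299) = (-1414 + (31/7 - 19/7 + 9/7))*(-124307/445421299) = (-1414 + 3)*(-124307/445421299) = -1411*(-124307/445421299) = 175397177/445421299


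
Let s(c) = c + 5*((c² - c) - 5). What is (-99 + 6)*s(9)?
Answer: -31992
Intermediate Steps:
s(c) = -25 - 4*c + 5*c² (s(c) = c + 5*(-5 + c² - c) = c + (-25 - 5*c + 5*c²) = -25 - 4*c + 5*c²)
(-99 + 6)*s(9) = (-99 + 6)*(-25 - 4*9 + 5*9²) = -93*(-25 - 36 + 5*81) = -93*(-25 - 36 + 405) = -93*344 = -31992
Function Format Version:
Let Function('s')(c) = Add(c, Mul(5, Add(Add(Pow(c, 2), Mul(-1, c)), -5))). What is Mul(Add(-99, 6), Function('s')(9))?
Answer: -31992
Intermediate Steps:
Function('s')(c) = Add(-25, Mul(-4, c), Mul(5, Pow(c, 2))) (Function('s')(c) = Add(c, Mul(5, Add(-5, Pow(c, 2), Mul(-1, c)))) = Add(c, Add(-25, Mul(-5, c), Mul(5, Pow(c, 2)))) = Add(-25, Mul(-4, c), Mul(5, Pow(c, 2))))
Mul(Add(-99, 6), Function('s')(9)) = Mul(Add(-99, 6), Add(-25, Mul(-4, 9), Mul(5, Pow(9, 2)))) = Mul(-93, Add(-25, -36, Mul(5, 81))) = Mul(-93, Add(-25, -36, 405)) = Mul(-93, 344) = -31992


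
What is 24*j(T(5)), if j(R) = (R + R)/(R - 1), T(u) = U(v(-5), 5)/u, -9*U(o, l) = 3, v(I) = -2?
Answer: 3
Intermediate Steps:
U(o, l) = -⅓ (U(o, l) = -⅑*3 = -⅓)
T(u) = -1/(3*u)
j(R) = 2*R/(-1 + R) (j(R) = (2*R)/(-1 + R) = 2*R/(-1 + R))
24*j(T(5)) = 24*(2*(-⅓/5)/(-1 - ⅓/5)) = 24*(2*(-⅓*⅕)/(-1 - ⅓*⅕)) = 24*(2*(-1/15)/(-1 - 1/15)) = 24*(2*(-1/15)/(-16/15)) = 24*(2*(-1/15)*(-15/16)) = 24*(⅛) = 3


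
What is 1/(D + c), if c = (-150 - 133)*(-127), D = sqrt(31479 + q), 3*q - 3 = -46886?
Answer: 107823/3875218889 - sqrt(142662)/3875218889 ≈ 2.7726e-5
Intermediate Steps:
q = -46883/3 (q = 1 + (1/3)*(-46886) = 1 - 46886/3 = -46883/3 ≈ -15628.)
D = sqrt(142662)/3 (D = sqrt(31479 - 46883/3) = sqrt(47554/3) = sqrt(142662)/3 ≈ 125.90)
c = 35941 (c = -283*(-127) = 35941)
1/(D + c) = 1/(sqrt(142662)/3 + 35941) = 1/(35941 + sqrt(142662)/3)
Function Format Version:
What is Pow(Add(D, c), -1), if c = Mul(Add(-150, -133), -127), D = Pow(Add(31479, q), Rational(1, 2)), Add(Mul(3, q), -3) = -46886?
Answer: Add(Rational(107823, 3875218889), Mul(Rational(-1, 3875218889), Pow(142662, Rational(1, 2)))) ≈ 2.7726e-5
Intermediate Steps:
q = Rational(-46883, 3) (q = Add(1, Mul(Rational(1, 3), -46886)) = Add(1, Rational(-46886, 3)) = Rational(-46883, 3) ≈ -15628.)
D = Mul(Rational(1, 3), Pow(142662, Rational(1, 2))) (D = Pow(Add(31479, Rational(-46883, 3)), Rational(1, 2)) = Pow(Rational(47554, 3), Rational(1, 2)) = Mul(Rational(1, 3), Pow(142662, Rational(1, 2))) ≈ 125.90)
c = 35941 (c = Mul(-283, -127) = 35941)
Pow(Add(D, c), -1) = Pow(Add(Mul(Rational(1, 3), Pow(142662, Rational(1, 2))), 35941), -1) = Pow(Add(35941, Mul(Rational(1, 3), Pow(142662, Rational(1, 2)))), -1)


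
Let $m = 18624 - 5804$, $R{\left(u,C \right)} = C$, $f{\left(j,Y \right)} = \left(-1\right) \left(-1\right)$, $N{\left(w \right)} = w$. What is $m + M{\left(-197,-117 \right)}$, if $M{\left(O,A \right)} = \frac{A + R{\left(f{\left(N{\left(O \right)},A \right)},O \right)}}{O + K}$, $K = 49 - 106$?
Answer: $\frac{1628297}{127} \approx 12821.0$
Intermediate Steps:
$f{\left(j,Y \right)} = 1$
$K = -57$
$M{\left(O,A \right)} = \frac{A + O}{-57 + O}$ ($M{\left(O,A \right)} = \frac{A + O}{O - 57} = \frac{A + O}{-57 + O}$)
$m = 12820$ ($m = 18624 - 5804 = 12820$)
$m + M{\left(-197,-117 \right)} = 12820 + \frac{-117 - 197}{-57 - 197} = 12820 + \frac{1}{-254} \left(-314\right) = 12820 - - \frac{157}{127} = 12820 + \frac{157}{127} = \frac{1628297}{127}$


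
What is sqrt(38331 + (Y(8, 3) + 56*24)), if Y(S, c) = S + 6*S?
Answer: sqrt(39731) ≈ 199.33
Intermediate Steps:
Y(S, c) = 7*S
sqrt(38331 + (Y(8, 3) + 56*24)) = sqrt(38331 + (7*8 + 56*24)) = sqrt(38331 + (56 + 1344)) = sqrt(38331 + 1400) = sqrt(39731)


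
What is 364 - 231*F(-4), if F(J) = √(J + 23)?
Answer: 364 - 231*√19 ≈ -642.91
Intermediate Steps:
F(J) = √(23 + J)
364 - 231*F(-4) = 364 - 231*√(23 - 4) = 364 - 231*√19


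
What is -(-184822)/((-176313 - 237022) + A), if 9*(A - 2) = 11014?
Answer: -1663398/3708983 ≈ -0.44848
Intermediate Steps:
A = 11032/9 (A = 2 + (⅑)*11014 = 2 + 11014/9 = 11032/9 ≈ 1225.8)
-(-184822)/((-176313 - 237022) + A) = -(-184822)/((-176313 - 237022) + 11032/9) = -(-184822)/(-413335 + 11032/9) = -(-184822)/(-3708983/9) = -(-184822)*(-9)/3708983 = -1*1663398/3708983 = -1663398/3708983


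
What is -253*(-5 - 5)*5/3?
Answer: 12650/3 ≈ 4216.7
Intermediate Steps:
-253*(-5 - 5)*5/3 = -(-2530)*5*(⅓) = -(-2530)*5/3 = -253*(-50/3) = 12650/3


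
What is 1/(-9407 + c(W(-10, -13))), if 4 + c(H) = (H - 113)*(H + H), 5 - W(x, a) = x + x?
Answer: -1/13811 ≈ -7.2406e-5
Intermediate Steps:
W(x, a) = 5 - 2*x (W(x, a) = 5 - (x + x) = 5 - 2*x)
c(H) = -4 + 2*H*(-113 + H) (c(H) = -4 + (H - 113)*(H + H) = -4 + (-113 + H)*(2*H) = -4 + 2*H*(-113 + H))
1/(-9407 + c(W(-10, -13))) = 1/(-9407 + (-4 - 226*(5 - 2*(-10)) + 2*(5 - 2*(-10))²)) = 1/(-9407 + (-4 - 226*(5 + 20) + 2*(5 + 20)²)) = 1/(-9407 + (-4 - 226*25 + 2*25²)) = 1/(-9407 + (-4 - 5650 + 2*625)) = 1/(-9407 + (-4 - 5650 + 1250)) = 1/(-9407 - 4404) = 1/(-13811) = -1/13811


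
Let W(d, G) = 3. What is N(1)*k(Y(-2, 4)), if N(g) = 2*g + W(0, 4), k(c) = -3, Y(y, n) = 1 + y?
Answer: -15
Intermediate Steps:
N(g) = 3 + 2*g (N(g) = 2*g + 3 = 3 + 2*g)
N(1)*k(Y(-2, 4)) = (3 + 2*1)*(-3) = (3 + 2)*(-3) = 5*(-3) = -15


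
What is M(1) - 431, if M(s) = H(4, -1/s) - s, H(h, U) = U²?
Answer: -431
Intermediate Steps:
M(s) = s⁻² - s (M(s) = (-1/s)² - s = s⁻² - s)
M(1) - 431 = (1⁻² - 1*1) - 431 = (1 - 1) - 431 = 0 - 431 = -431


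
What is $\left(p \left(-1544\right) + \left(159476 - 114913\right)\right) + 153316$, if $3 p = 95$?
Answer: $\frac{446957}{3} \approx 1.4899 \cdot 10^{5}$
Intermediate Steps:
$p = \frac{95}{3}$ ($p = \frac{1}{3} \cdot 95 = \frac{95}{3} \approx 31.667$)
$\left(p \left(-1544\right) + \left(159476 - 114913\right)\right) + 153316 = \left(\frac{95}{3} \left(-1544\right) + \left(159476 - 114913\right)\right) + 153316 = \left(- \frac{146680}{3} + 44563\right) + 153316 = - \frac{12991}{3} + 153316 = \frac{446957}{3}$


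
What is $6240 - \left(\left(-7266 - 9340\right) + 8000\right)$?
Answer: $14846$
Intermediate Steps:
$6240 - \left(\left(-7266 - 9340\right) + 8000\right) = 6240 - \left(-16606 + 8000\right) = 6240 - -8606 = 6240 + 8606 = 14846$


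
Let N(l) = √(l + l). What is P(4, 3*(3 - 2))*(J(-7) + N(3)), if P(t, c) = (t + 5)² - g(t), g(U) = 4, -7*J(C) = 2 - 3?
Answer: 11 + 77*√6 ≈ 199.61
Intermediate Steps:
J(C) = ⅐ (J(C) = -(2 - 3)/7 = -⅐*(-1) = ⅐)
N(l) = √2*√l (N(l) = √(2*l) = √2*√l)
P(t, c) = -4 + (5 + t)² (P(t, c) = (t + 5)² - 1*4 = (5 + t)² - 4 = -4 + (5 + t)²)
P(4, 3*(3 - 2))*(J(-7) + N(3)) = (-4 + (5 + 4)²)*(⅐ + √2*√3) = (-4 + 9²)*(⅐ + √6) = (-4 + 81)*(⅐ + √6) = 77*(⅐ + √6) = 11 + 77*√6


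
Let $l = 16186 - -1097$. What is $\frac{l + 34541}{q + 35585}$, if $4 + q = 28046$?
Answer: $\frac{51824}{63627} \approx 0.8145$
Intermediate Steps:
$q = 28042$ ($q = -4 + 28046 = 28042$)
$l = 17283$ ($l = 16186 + 1097 = 17283$)
$\frac{l + 34541}{q + 35585} = \frac{17283 + 34541}{28042 + 35585} = \frac{51824}{63627}$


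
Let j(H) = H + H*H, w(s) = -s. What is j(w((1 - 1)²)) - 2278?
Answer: -2278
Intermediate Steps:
j(H) = H + H²
j(w((1 - 1)²)) - 2278 = (-(1 - 1)²)*(1 - (1 - 1)²) - 2278 = (-1*0²)*(1 - 1*0²) - 2278 = (-1*0)*(1 - 1*0) - 2278 = 0*(1 + 0) - 2278 = 0*1 - 2278 = 0 - 2278 = -2278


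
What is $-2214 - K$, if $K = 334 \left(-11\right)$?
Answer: $1460$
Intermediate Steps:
$K = -3674$
$-2214 - K = -2214 - -3674 = -2214 + 3674 = 1460$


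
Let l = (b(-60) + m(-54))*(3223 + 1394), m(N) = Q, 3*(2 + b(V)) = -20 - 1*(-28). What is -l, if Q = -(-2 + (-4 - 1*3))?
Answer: -44631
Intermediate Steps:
b(V) = 2/3 (b(V) = -2 + (-20 - 1*(-28))/3 = -2 + (-20 + 28)/3 = -2 + (1/3)*8 = -2 + 8/3 = 2/3)
Q = 9 (Q = -(-2 + (-4 - 3)) = -(-2 - 7) = -1*(-9) = 9)
m(N) = 9
l = 44631 (l = (2/3 + 9)*(3223 + 1394) = (29/3)*4617 = 44631)
-l = -1*44631 = -44631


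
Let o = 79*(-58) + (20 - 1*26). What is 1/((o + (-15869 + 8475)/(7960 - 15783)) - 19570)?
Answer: -7823/188980640 ≈ -4.1396e-5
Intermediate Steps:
o = -4588 (o = -4582 + (20 - 26) = -4582 - 6 = -4588)
1/((o + (-15869 + 8475)/(7960 - 15783)) - 19570) = 1/((-4588 + (-15869 + 8475)/(7960 - 15783)) - 19570) = 1/((-4588 - 7394/(-7823)) - 19570) = 1/((-4588 - 7394*(-1/7823)) - 19570) = 1/((-4588 + 7394/7823) - 19570) = 1/(-35884530/7823 - 19570) = 1/(-188980640/7823) = -7823/188980640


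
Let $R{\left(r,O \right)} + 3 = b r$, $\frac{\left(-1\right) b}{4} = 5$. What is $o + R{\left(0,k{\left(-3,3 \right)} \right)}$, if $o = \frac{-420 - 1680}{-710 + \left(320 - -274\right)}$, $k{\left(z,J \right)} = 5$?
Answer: $\frac{438}{29} \approx 15.103$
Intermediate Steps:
$b = -20$ ($b = \left(-4\right) 5 = -20$)
$R{\left(r,O \right)} = -3 - 20 r$
$o = \frac{525}{29}$ ($o = - \frac{2100}{-710 + \left(320 + 274\right)} = - \frac{2100}{-710 + 594} = - \frac{2100}{-116} = \left(-2100\right) \left(- \frac{1}{116}\right) = \frac{525}{29} \approx 18.103$)
$o + R{\left(0,k{\left(-3,3 \right)} \right)} = \frac{525}{29} - 3 = \frac{438}{29}$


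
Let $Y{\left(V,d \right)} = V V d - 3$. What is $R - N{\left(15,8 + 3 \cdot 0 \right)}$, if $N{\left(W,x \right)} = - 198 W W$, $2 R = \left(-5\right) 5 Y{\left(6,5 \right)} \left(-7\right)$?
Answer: $\frac{120075}{2} \approx 60038.0$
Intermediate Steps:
$Y{\left(V,d \right)} = -3 + d V^{2}$ ($Y{\left(V,d \right)} = V^{2} d - 3 = d V^{2} - 3 = -3 + d V^{2}$)
$R = \frac{30975}{2}$ ($R = \frac{\left(-5\right) 5 \left(-3 + 5 \cdot 6^{2}\right) \left(-7\right)}{2} = \frac{- 25 \left(-3 + 5 \cdot 36\right) \left(-7\right)}{2} = \frac{- 25 \left(-3 + 180\right) \left(-7\right)}{2} = \frac{\left(-25\right) 177 \left(-7\right)}{2} = \frac{\left(-4425\right) \left(-7\right)}{2} = \frac{1}{2} \cdot 30975 = \frac{30975}{2} \approx 15488.0$)
$N{\left(W,x \right)} = - 198 W^{2}$
$R - N{\left(15,8 + 3 \cdot 0 \right)} = \frac{30975}{2} - - 198 \cdot 15^{2} = \frac{30975}{2} - \left(-198\right) 225 = \frac{30975}{2} - -44550 = \frac{30975}{2} + 44550 = \frac{120075}{2}$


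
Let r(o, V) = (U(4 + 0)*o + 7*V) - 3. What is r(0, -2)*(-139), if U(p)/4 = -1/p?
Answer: 2363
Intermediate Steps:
U(p) = -4/p (U(p) = 4*(-1/p) = -4/p)
r(o, V) = -3 - o + 7*V (r(o, V) = ((-4/(4 + 0))*o + 7*V) - 3 = ((-4/4)*o + 7*V) - 3 = ((-4*1/4)*o + 7*V) - 3 = (-o + 7*V) - 3 = -3 - o + 7*V)
r(0, -2)*(-139) = (-3 - 1*0 + 7*(-2))*(-139) = (-3 + 0 - 14)*(-139) = -17*(-139) = 2363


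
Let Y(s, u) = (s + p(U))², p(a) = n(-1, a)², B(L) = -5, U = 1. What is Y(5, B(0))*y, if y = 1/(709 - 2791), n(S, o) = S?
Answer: -6/347 ≈ -0.017291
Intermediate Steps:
p(a) = 1 (p(a) = (-1)² = 1)
Y(s, u) = (1 + s)² (Y(s, u) = (s + 1)² = (1 + s)²)
y = -1/2082 (y = 1/(-2082) = -1/2082 ≈ -0.00048031)
Y(5, B(0))*y = (1 + 5)²*(-1/2082) = 6²*(-1/2082) = 36*(-1/2082) = -6/347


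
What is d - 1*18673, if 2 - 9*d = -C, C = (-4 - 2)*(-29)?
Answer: -167881/9 ≈ -18653.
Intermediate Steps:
C = 174 (C = -6*(-29) = 174)
d = 176/9 (d = 2/9 - (-1)*174/9 = 2/9 - ⅑*(-174) = 2/9 + 58/3 = 176/9 ≈ 19.556)
d - 1*18673 = 176/9 - 1*18673 = 176/9 - 18673 = -167881/9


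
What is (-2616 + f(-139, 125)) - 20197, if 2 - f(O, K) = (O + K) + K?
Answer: -22922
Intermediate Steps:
f(O, K) = 2 - O - 2*K (f(O, K) = 2 - ((O + K) + K) = 2 - ((K + O) + K) = 2 - (O + 2*K) = 2 + (-O - 2*K) = 2 - O - 2*K)
(-2616 + f(-139, 125)) - 20197 = (-2616 + (2 - 1*(-139) - 2*125)) - 20197 = (-2616 + (2 + 139 - 250)) - 20197 = (-2616 - 109) - 20197 = -2725 - 20197 = -22922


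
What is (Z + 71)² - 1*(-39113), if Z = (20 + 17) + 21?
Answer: 55754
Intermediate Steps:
Z = 58 (Z = 37 + 21 = 58)
(Z + 71)² - 1*(-39113) = (58 + 71)² - 1*(-39113) = 129² + 39113 = 16641 + 39113 = 55754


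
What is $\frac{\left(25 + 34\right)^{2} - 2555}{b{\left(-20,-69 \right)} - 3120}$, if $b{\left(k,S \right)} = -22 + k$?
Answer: $- \frac{463}{1581} \approx -0.29285$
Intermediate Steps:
$\frac{\left(25 + 34\right)^{2} - 2555}{b{\left(-20,-69 \right)} - 3120} = \frac{\left(25 + 34\right)^{2} - 2555}{\left(-22 - 20\right) - 3120} = \frac{59^{2} - 2555}{-42 - 3120} = \frac{3481 - 2555}{-3162} = 926 \left(- \frac{1}{3162}\right) = - \frac{463}{1581}$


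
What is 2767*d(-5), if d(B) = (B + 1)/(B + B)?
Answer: 5534/5 ≈ 1106.8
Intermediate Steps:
d(B) = (1 + B)/(2*B) (d(B) = (1 + B)/((2*B)) = (1 + B)*(1/(2*B)) = (1 + B)/(2*B))
2767*d(-5) = 2767*((½)*(1 - 5)/(-5)) = 2767*((½)*(-⅕)*(-4)) = 2767*(⅖) = 5534/5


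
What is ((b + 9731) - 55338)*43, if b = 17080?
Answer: -1226661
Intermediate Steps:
((b + 9731) - 55338)*43 = ((17080 + 9731) - 55338)*43 = (26811 - 55338)*43 = -28527*43 = -1226661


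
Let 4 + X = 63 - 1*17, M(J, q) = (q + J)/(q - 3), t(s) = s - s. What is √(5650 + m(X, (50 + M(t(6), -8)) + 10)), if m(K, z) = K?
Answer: 2*√1423 ≈ 75.445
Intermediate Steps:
t(s) = 0
M(J, q) = (J + q)/(-3 + q)
X = 42 (X = -4 + (63 - 1*17) = -4 + (63 - 17) = -4 + 46 = 42)
√(5650 + m(X, (50 + M(t(6), -8)) + 10)) = √(5650 + 42) = √5692 = 2*√1423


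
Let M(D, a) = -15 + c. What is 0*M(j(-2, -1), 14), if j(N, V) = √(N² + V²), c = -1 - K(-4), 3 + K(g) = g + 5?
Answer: 0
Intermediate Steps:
K(g) = 2 + g (K(g) = -3 + (g + 5) = -3 + (5 + g) = 2 + g)
c = 1 (c = -1 - (2 - 4) = -1 - 1*(-2) = -1 + 2 = 1)
M(D, a) = -14 (M(D, a) = -15 + 1 = -14)
0*M(j(-2, -1), 14) = 0*(-14) = 0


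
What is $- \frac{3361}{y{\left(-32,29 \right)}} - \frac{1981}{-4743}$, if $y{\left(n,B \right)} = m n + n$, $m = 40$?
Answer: $\frac{18540295}{6222816} \approx 2.9794$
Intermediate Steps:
$y{\left(n,B \right)} = 41 n$ ($y{\left(n,B \right)} = 40 n + n = 41 n$)
$- \frac{3361}{y{\left(-32,29 \right)}} - \frac{1981}{-4743} = - \frac{3361}{41 \left(-32\right)} - \frac{1981}{-4743} = - \frac{3361}{-1312} - - \frac{1981}{4743} = \left(-3361\right) \left(- \frac{1}{1312}\right) + \frac{1981}{4743} = \frac{3361}{1312} + \frac{1981}{4743} = \frac{18540295}{6222816}$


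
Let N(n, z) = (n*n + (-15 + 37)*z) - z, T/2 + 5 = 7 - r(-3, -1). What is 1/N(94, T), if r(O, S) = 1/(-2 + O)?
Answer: 5/44642 ≈ 0.00011200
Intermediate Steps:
T = 22/5 (T = -10 + 2*(7 - 1/(-2 - 3)) = -10 + 2*(7 - 1/(-5)) = -10 + 2*(7 - 1*(-1/5)) = -10 + 2*(7 + 1/5) = -10 + 2*(36/5) = -10 + 72/5 = 22/5 ≈ 4.4000)
N(n, z) = n**2 + 21*z (N(n, z) = (n**2 + 22*z) - z = n**2 + 21*z)
1/N(94, T) = 1/(94**2 + 21*(22/5)) = 1/(8836 + 462/5) = 1/(44642/5) = 5/44642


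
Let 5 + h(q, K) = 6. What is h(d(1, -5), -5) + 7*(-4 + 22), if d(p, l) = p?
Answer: 127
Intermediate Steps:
h(q, K) = 1 (h(q, K) = -5 + 6 = 1)
h(d(1, -5), -5) + 7*(-4 + 22) = 1 + 7*(-4 + 22) = 1 + 7*18 = 1 + 126 = 127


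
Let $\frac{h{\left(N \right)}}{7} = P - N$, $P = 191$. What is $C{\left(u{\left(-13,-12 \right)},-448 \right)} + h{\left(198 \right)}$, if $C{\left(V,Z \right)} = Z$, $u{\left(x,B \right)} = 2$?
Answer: $-497$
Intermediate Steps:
$h{\left(N \right)} = 1337 - 7 N$ ($h{\left(N \right)} = 7 \left(191 - N\right) = 1337 - 7 N$)
$C{\left(u{\left(-13,-12 \right)},-448 \right)} + h{\left(198 \right)} = -448 + \left(1337 - 1386\right) = -448 - 49 = -497$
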